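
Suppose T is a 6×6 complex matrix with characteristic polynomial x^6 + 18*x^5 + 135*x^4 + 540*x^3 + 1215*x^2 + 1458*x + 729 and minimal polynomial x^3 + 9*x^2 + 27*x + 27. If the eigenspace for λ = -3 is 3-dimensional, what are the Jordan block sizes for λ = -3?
Block sizes for λ = -3: [3, 2, 1]

Step 1 — from the characteristic polynomial, algebraic multiplicity of λ = -3 is 6. From dim ker(T − (-3)·I) = 3, there are exactly 3 Jordan blocks for λ = -3.
Step 2 — from the minimal polynomial, the factor (x + 3)^3 tells us the largest block for λ = -3 has size 3.
Step 3 — with total size 6, 3 blocks, and largest block 3, the block sizes (in nonincreasing order) are [3, 2, 1].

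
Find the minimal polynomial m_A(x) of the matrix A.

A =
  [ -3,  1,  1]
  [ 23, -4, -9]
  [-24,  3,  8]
x^3 - x^2 - 16*x - 20

The characteristic polynomial is χ_A(x) = (x - 5)*(x + 2)^2, so the eigenvalues are known. The minimal polynomial is
  m_A(x) = Π_λ (x − λ)^{k_λ}
where k_λ is the size of the *largest* Jordan block for λ (equivalently, the smallest k with (A − λI)^k v = 0 for every generalised eigenvector v of λ).

  λ = -2: largest Jordan block has size 2, contributing (x + 2)^2
  λ = 5: largest Jordan block has size 1, contributing (x − 5)

So m_A(x) = (x - 5)*(x + 2)^2 = x^3 - x^2 - 16*x - 20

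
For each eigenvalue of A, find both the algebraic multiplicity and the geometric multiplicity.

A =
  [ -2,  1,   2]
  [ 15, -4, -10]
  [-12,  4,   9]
λ = 1: alg = 3, geom = 2

Step 1 — factor the characteristic polynomial to read off the algebraic multiplicities:
  χ_A(x) = (x - 1)^3

Step 2 — compute geometric multiplicities via the rank-nullity identity g(λ) = n − rank(A − λI):
  rank(A − (1)·I) = 1, so dim ker(A − (1)·I) = n − 1 = 2

Summary:
  λ = 1: algebraic multiplicity = 3, geometric multiplicity = 2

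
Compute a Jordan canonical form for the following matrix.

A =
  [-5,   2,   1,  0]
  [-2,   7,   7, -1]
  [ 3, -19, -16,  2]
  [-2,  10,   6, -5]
J_3(-5) ⊕ J_1(-4)

The characteristic polynomial is
  det(x·I − A) = x^4 + 19*x^3 + 135*x^2 + 425*x + 500 = (x + 4)*(x + 5)^3

Eigenvalues and multiplicities (the geometric multiplicity of λ is n − rank(A − λI), which equals the number of Jordan blocks for λ):
  λ = -5: algebraic multiplicity = 3, geometric multiplicity = 1
  λ = -4: algebraic multiplicity = 1, geometric multiplicity = 1

Determining the block sizes for each eigenvalue:
  λ = -5: one block (gm = 1), so the single block has size am = 3 → block sizes [3]
  λ = -4: one block (gm = 1), so the single block has size am = 1 → block sizes [1]

Assembling the blocks gives a Jordan form
J =
  [-5,  1,  0,  0]
  [ 0, -5,  1,  0]
  [ 0,  0, -5,  0]
  [ 0,  0,  0, -4]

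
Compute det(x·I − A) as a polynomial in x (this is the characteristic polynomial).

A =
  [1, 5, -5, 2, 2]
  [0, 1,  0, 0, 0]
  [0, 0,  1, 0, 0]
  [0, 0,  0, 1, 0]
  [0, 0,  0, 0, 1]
x^5 - 5*x^4 + 10*x^3 - 10*x^2 + 5*x - 1

Expanding det(x·I − A) (e.g. by cofactor expansion or by noting that A is similar to its Jordan form J, which has the same characteristic polynomial as A) gives
  χ_A(x) = x^5 - 5*x^4 + 10*x^3 - 10*x^2 + 5*x - 1
which factors as (x - 1)^5. The eigenvalues (with algebraic multiplicities) are λ = 1 with multiplicity 5.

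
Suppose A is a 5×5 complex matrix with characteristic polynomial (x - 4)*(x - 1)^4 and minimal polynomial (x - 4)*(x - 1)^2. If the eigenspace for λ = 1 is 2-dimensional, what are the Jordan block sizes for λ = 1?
Block sizes for λ = 1: [2, 2]

Step 1 — from the characteristic polynomial, algebraic multiplicity of λ = 1 is 4. From dim ker(A − (1)·I) = 2, there are exactly 2 Jordan blocks for λ = 1.
Step 2 — from the minimal polynomial, the factor (x − 1)^2 tells us the largest block for λ = 1 has size 2.
Step 3 — with total size 4, 2 blocks, and largest block 2, the block sizes (in nonincreasing order) are [2, 2].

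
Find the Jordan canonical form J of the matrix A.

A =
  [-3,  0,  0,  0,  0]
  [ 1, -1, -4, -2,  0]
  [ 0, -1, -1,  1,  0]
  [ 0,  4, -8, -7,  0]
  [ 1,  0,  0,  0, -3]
J_3(-3) ⊕ J_1(-3) ⊕ J_1(-3)

The characteristic polynomial is
  det(x·I − A) = x^5 + 15*x^4 + 90*x^3 + 270*x^2 + 405*x + 243 = (x + 3)^5

Eigenvalues and multiplicities (the geometric multiplicity of λ is n − rank(A − λI), which equals the number of Jordan blocks for λ):
  λ = -3: algebraic multiplicity = 5, geometric multiplicity = 3

Determining the block sizes for each eigenvalue:
  λ = -3: with am = 5 and gm = 3, the partition is not yet determined (e.g. several partitions of 5 into 3 parts exist). Let N = A − (-3)·I. Computing rank(N^1) = 2, rank(N^2) = 1, rank(N^3) = 0; the number of blocks of size ≥ j is rank(N^{j−1}) − rank(N^j), giving [3, 1, 1]. So we have 1 block(s) of size 3, 2 block(s) of size 1 → block sizes [3, 1, 1]

Assembling the blocks gives a Jordan form
J =
  [-3,  1,  0,  0,  0]
  [ 0, -3,  1,  0,  0]
  [ 0,  0, -3,  0,  0]
  [ 0,  0,  0, -3,  0]
  [ 0,  0,  0,  0, -3]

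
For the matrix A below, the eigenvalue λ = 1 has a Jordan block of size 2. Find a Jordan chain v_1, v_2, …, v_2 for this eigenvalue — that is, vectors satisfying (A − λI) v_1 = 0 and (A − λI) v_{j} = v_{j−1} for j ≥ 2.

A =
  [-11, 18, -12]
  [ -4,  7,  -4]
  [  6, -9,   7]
A Jordan chain for λ = 1 of length 2:
v_1 = (-12, -4, 6)ᵀ
v_2 = (1, 0, 0)ᵀ

Let N = A − (1)·I. We want v_2 with N^2 v_2 = 0 but N^1 v_2 ≠ 0; then v_{j-1} := N · v_j for j = 2, …, 2.

Pick v_2 = (1, 0, 0)ᵀ.
Then v_1 = N · v_2 = (-12, -4, 6)ᵀ.

Sanity check: (A − (1)·I) v_1 = (0, 0, 0)ᵀ = 0. ✓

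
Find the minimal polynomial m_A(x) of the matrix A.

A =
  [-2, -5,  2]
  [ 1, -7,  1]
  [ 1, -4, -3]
x^3 + 12*x^2 + 48*x + 64

The characteristic polynomial is χ_A(x) = (x + 4)^3, so the eigenvalues are known. The minimal polynomial is
  m_A(x) = Π_λ (x − λ)^{k_λ}
where k_λ is the size of the *largest* Jordan block for λ (equivalently, the smallest k with (A − λI)^k v = 0 for every generalised eigenvector v of λ).

  λ = -4: largest Jordan block has size 3, contributing (x + 4)^3

So m_A(x) = (x + 4)^3 = x^3 + 12*x^2 + 48*x + 64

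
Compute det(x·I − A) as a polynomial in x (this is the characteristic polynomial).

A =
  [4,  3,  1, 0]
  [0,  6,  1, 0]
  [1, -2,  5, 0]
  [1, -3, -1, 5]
x^4 - 20*x^3 + 150*x^2 - 500*x + 625

Expanding det(x·I − A) (e.g. by cofactor expansion or by noting that A is similar to its Jordan form J, which has the same characteristic polynomial as A) gives
  χ_A(x) = x^4 - 20*x^3 + 150*x^2 - 500*x + 625
which factors as (x - 5)^4. The eigenvalues (with algebraic multiplicities) are λ = 5 with multiplicity 4.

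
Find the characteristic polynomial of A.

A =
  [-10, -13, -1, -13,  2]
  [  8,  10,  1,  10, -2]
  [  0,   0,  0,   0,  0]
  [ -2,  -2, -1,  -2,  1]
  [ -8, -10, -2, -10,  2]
x^5

Expanding det(x·I − A) (e.g. by cofactor expansion or by noting that A is similar to its Jordan form J, which has the same characteristic polynomial as A) gives
  χ_A(x) = x^5
which factors as x^5. The eigenvalues (with algebraic multiplicities) are λ = 0 with multiplicity 5.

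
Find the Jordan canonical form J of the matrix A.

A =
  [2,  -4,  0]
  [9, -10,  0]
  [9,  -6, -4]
J_2(-4) ⊕ J_1(-4)

The characteristic polynomial is
  det(x·I − A) = x^3 + 12*x^2 + 48*x + 64 = (x + 4)^3

Eigenvalues and multiplicities (the geometric multiplicity of λ is n − rank(A − λI), which equals the number of Jordan blocks for λ):
  λ = -4: algebraic multiplicity = 3, geometric multiplicity = 2

Determining the block sizes for each eigenvalue:
  λ = -4: 2 blocks summing to 3 forces exactly one block of size 2 and the rest size 1 → block sizes [2, 1]

Assembling the blocks gives a Jordan form
J =
  [-4,  1,  0]
  [ 0, -4,  0]
  [ 0,  0, -4]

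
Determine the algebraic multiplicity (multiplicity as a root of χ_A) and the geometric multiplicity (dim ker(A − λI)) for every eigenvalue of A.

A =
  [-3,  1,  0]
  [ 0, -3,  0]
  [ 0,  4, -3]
λ = -3: alg = 3, geom = 2

Step 1 — factor the characteristic polynomial to read off the algebraic multiplicities:
  χ_A(x) = (x + 3)^3

Step 2 — compute geometric multiplicities via the rank-nullity identity g(λ) = n − rank(A − λI):
  rank(A − (-3)·I) = 1, so dim ker(A − (-3)·I) = n − 1 = 2

Summary:
  λ = -3: algebraic multiplicity = 3, geometric multiplicity = 2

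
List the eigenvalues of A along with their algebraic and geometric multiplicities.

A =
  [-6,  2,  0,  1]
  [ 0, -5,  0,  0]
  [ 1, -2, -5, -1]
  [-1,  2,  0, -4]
λ = -5: alg = 4, geom = 3

Step 1 — factor the characteristic polynomial to read off the algebraic multiplicities:
  χ_A(x) = (x + 5)^4

Step 2 — compute geometric multiplicities via the rank-nullity identity g(λ) = n − rank(A − λI):
  rank(A − (-5)·I) = 1, so dim ker(A − (-5)·I) = n − 1 = 3

Summary:
  λ = -5: algebraic multiplicity = 4, geometric multiplicity = 3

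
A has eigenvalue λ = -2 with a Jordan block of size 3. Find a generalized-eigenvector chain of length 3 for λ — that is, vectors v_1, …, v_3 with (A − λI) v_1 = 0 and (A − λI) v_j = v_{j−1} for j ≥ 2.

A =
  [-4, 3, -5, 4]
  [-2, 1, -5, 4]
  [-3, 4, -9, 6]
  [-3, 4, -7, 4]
A Jordan chain for λ = -2 of length 3:
v_1 = (1, 1, 1, 1)ᵀ
v_2 = (-2, -2, -3, -3)ᵀ
v_3 = (1, 0, 0, 0)ᵀ

Let N = A − (-2)·I. We want v_3 with N^3 v_3 = 0 but N^2 v_3 ≠ 0; then v_{j-1} := N · v_j for j = 3, …, 2.

Pick v_3 = (1, 0, 0, 0)ᵀ.
Then v_2 = N · v_3 = (-2, -2, -3, -3)ᵀ.
Then v_1 = N · v_2 = (1, 1, 1, 1)ᵀ.

Sanity check: (A − (-2)·I) v_1 = (0, 0, 0, 0)ᵀ = 0. ✓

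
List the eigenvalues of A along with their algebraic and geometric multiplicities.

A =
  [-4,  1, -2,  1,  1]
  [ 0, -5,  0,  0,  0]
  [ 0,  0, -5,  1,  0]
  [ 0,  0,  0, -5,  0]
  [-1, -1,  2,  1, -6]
λ = -5: alg = 5, geom = 3

Step 1 — factor the characteristic polynomial to read off the algebraic multiplicities:
  χ_A(x) = (x + 5)^5

Step 2 — compute geometric multiplicities via the rank-nullity identity g(λ) = n − rank(A − λI):
  rank(A − (-5)·I) = 2, so dim ker(A − (-5)·I) = n − 2 = 3

Summary:
  λ = -5: algebraic multiplicity = 5, geometric multiplicity = 3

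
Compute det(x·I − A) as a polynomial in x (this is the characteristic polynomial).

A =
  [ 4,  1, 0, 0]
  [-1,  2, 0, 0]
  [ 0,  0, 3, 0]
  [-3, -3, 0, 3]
x^4 - 12*x^3 + 54*x^2 - 108*x + 81

Expanding det(x·I − A) (e.g. by cofactor expansion or by noting that A is similar to its Jordan form J, which has the same characteristic polynomial as A) gives
  χ_A(x) = x^4 - 12*x^3 + 54*x^2 - 108*x + 81
which factors as (x - 3)^4. The eigenvalues (with algebraic multiplicities) are λ = 3 with multiplicity 4.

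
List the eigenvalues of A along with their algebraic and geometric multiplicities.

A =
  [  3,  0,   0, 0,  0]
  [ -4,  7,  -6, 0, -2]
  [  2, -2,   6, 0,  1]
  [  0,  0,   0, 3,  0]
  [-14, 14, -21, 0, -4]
λ = 3: alg = 5, geom = 4

Step 1 — factor the characteristic polynomial to read off the algebraic multiplicities:
  χ_A(x) = (x - 3)^5

Step 2 — compute geometric multiplicities via the rank-nullity identity g(λ) = n − rank(A − λI):
  rank(A − (3)·I) = 1, so dim ker(A − (3)·I) = n − 1 = 4

Summary:
  λ = 3: algebraic multiplicity = 5, geometric multiplicity = 4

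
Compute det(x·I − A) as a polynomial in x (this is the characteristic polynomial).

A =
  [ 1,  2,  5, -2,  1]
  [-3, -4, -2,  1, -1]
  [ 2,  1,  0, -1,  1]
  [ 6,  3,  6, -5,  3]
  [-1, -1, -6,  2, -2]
x^5 + 10*x^4 + 40*x^3 + 80*x^2 + 80*x + 32

Expanding det(x·I − A) (e.g. by cofactor expansion or by noting that A is similar to its Jordan form J, which has the same characteristic polynomial as A) gives
  χ_A(x) = x^5 + 10*x^4 + 40*x^3 + 80*x^2 + 80*x + 32
which factors as (x + 2)^5. The eigenvalues (with algebraic multiplicities) are λ = -2 with multiplicity 5.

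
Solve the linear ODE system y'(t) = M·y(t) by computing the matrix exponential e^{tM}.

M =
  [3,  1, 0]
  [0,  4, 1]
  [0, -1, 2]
e^{tM} =
  [exp(3*t), t^2*exp(3*t)/2 + t*exp(3*t), t^2*exp(3*t)/2]
  [0, t*exp(3*t) + exp(3*t), t*exp(3*t)]
  [0, -t*exp(3*t), -t*exp(3*t) + exp(3*t)]

Strategy: write M = P · J · P⁻¹ where J is a Jordan canonical form, so e^{tM} = P · e^{tJ} · P⁻¹, and e^{tJ} can be computed block-by-block.

M has Jordan form
J =
  [3, 1, 0]
  [0, 3, 1]
  [0, 0, 3]
(up to reordering of blocks).

Per-block formulas:
  For a 3×3 Jordan block J_3(3): exp(t · J_3(3)) = e^(3t)·(I + t·N + (t^2/2)·N^2), where N is the 3×3 nilpotent shift.

After assembling e^{tJ} and conjugating by P, we get:

e^{tM} =
  [exp(3*t), t^2*exp(3*t)/2 + t*exp(3*t), t^2*exp(3*t)/2]
  [0, t*exp(3*t) + exp(3*t), t*exp(3*t)]
  [0, -t*exp(3*t), -t*exp(3*t) + exp(3*t)]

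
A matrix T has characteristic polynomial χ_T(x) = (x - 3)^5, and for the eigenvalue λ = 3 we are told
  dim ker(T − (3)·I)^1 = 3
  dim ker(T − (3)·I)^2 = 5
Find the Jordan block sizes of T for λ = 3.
Block sizes for λ = 3: [2, 2, 1]

From the dimensions of kernels of powers, the number of Jordan blocks of size at least j is d_j − d_{j−1} where d_j = dim ker(N^j) (with d_0 = 0). Computing the differences gives [3, 2].
The number of blocks of size exactly k is (#blocks of size ≥ k) − (#blocks of size ≥ k + 1), so the partition is: 1 block(s) of size 1, 2 block(s) of size 2.
In nonincreasing order the block sizes are [2, 2, 1].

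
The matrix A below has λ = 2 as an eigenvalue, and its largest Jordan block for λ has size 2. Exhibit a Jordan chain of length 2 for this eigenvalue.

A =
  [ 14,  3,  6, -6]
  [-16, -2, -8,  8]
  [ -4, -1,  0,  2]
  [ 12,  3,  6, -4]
A Jordan chain for λ = 2 of length 2:
v_1 = (12, -16, -4, 12)ᵀ
v_2 = (1, 0, 0, 0)ᵀ

Let N = A − (2)·I. We want v_2 with N^2 v_2 = 0 but N^1 v_2 ≠ 0; then v_{j-1} := N · v_j for j = 2, …, 2.

Pick v_2 = (1, 0, 0, 0)ᵀ.
Then v_1 = N · v_2 = (12, -16, -4, 12)ᵀ.

Sanity check: (A − (2)·I) v_1 = (0, 0, 0, 0)ᵀ = 0. ✓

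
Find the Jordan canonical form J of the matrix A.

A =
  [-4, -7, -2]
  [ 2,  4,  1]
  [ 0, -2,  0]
J_3(0)

The characteristic polynomial is
  det(x·I − A) = x^3

Eigenvalues and multiplicities (the geometric multiplicity of λ is n − rank(A − λI), which equals the number of Jordan blocks for λ):
  λ = 0: algebraic multiplicity = 3, geometric multiplicity = 1

Determining the block sizes for each eigenvalue:
  λ = 0: one block (gm = 1), so the single block has size am = 3 → block sizes [3]

Assembling the blocks gives a Jordan form
J =
  [0, 1, 0]
  [0, 0, 1]
  [0, 0, 0]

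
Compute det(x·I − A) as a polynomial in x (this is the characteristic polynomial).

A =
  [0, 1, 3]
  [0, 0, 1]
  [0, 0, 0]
x^3

Expanding det(x·I − A) (e.g. by cofactor expansion or by noting that A is similar to its Jordan form J, which has the same characteristic polynomial as A) gives
  χ_A(x) = x^3
which factors as x^3. The eigenvalues (with algebraic multiplicities) are λ = 0 with multiplicity 3.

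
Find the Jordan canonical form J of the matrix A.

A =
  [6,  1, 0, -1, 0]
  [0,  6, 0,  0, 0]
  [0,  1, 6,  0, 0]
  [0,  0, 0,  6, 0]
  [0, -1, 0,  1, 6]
J_2(6) ⊕ J_2(6) ⊕ J_1(6)

The characteristic polynomial is
  det(x·I − A) = x^5 - 30*x^4 + 360*x^3 - 2160*x^2 + 6480*x - 7776 = (x - 6)^5

Eigenvalues and multiplicities (the geometric multiplicity of λ is n − rank(A − λI), which equals the number of Jordan blocks for λ):
  λ = 6: algebraic multiplicity = 5, geometric multiplicity = 3

Determining the block sizes for each eigenvalue:
  λ = 6: with am = 5 and gm = 3, the partition is not yet determined (e.g. several partitions of 5 into 3 parts exist). Let N = A − (6)·I. Computing rank(N^1) = 2, rank(N^2) = 0; the number of blocks of size ≥ j is rank(N^{j−1}) − rank(N^j), giving [3, 2]. So we have 2 block(s) of size 2, 1 block(s) of size 1 → block sizes [2, 2, 1]

Assembling the blocks gives a Jordan form
J =
  [6, 1, 0, 0, 0]
  [0, 6, 0, 0, 0]
  [0, 0, 6, 1, 0]
  [0, 0, 0, 6, 0]
  [0, 0, 0, 0, 6]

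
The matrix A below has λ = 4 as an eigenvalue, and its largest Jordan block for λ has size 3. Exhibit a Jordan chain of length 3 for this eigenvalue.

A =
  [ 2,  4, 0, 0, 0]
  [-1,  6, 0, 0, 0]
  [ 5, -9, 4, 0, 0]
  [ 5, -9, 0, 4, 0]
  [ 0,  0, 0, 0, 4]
A Jordan chain for λ = 4 of length 3:
v_1 = (0, 0, -1, -1, 0)ᵀ
v_2 = (-2, -1, 5, 5, 0)ᵀ
v_3 = (1, 0, 0, 0, 0)ᵀ

Let N = A − (4)·I. We want v_3 with N^3 v_3 = 0 but N^2 v_3 ≠ 0; then v_{j-1} := N · v_j for j = 3, …, 2.

Pick v_3 = (1, 0, 0, 0, 0)ᵀ.
Then v_2 = N · v_3 = (-2, -1, 5, 5, 0)ᵀ.
Then v_1 = N · v_2 = (0, 0, -1, -1, 0)ᵀ.

Sanity check: (A − (4)·I) v_1 = (0, 0, 0, 0, 0)ᵀ = 0. ✓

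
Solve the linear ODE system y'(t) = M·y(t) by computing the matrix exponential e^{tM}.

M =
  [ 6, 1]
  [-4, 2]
e^{tM} =
  [2*t*exp(4*t) + exp(4*t), t*exp(4*t)]
  [-4*t*exp(4*t), -2*t*exp(4*t) + exp(4*t)]

Strategy: write M = P · J · P⁻¹ where J is a Jordan canonical form, so e^{tM} = P · e^{tJ} · P⁻¹, and e^{tJ} can be computed block-by-block.

M has Jordan form
J =
  [4, 1]
  [0, 4]
(up to reordering of blocks).

Per-block formulas:
  For a 2×2 Jordan block J_2(4): exp(t · J_2(4)) = e^(4t)·(I + t·N), where N is the 2×2 nilpotent shift.

After assembling e^{tJ} and conjugating by P, we get:

e^{tM} =
  [2*t*exp(4*t) + exp(4*t), t*exp(4*t)]
  [-4*t*exp(4*t), -2*t*exp(4*t) + exp(4*t)]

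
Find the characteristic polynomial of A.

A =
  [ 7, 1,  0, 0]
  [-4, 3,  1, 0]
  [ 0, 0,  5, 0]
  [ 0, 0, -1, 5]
x^4 - 20*x^3 + 150*x^2 - 500*x + 625

Expanding det(x·I − A) (e.g. by cofactor expansion or by noting that A is similar to its Jordan form J, which has the same characteristic polynomial as A) gives
  χ_A(x) = x^4 - 20*x^3 + 150*x^2 - 500*x + 625
which factors as (x - 5)^4. The eigenvalues (with algebraic multiplicities) are λ = 5 with multiplicity 4.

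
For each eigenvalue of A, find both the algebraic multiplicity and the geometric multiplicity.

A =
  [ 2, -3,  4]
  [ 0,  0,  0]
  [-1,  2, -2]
λ = 0: alg = 3, geom = 1

Step 1 — factor the characteristic polynomial to read off the algebraic multiplicities:
  χ_A(x) = x^3

Step 2 — compute geometric multiplicities via the rank-nullity identity g(λ) = n − rank(A − λI):
  rank(A − (0)·I) = 2, so dim ker(A − (0)·I) = n − 2 = 1

Summary:
  λ = 0: algebraic multiplicity = 3, geometric multiplicity = 1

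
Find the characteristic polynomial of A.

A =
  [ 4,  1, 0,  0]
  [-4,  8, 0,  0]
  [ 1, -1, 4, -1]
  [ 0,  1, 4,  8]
x^4 - 24*x^3 + 216*x^2 - 864*x + 1296

Expanding det(x·I − A) (e.g. by cofactor expansion or by noting that A is similar to its Jordan form J, which has the same characteristic polynomial as A) gives
  χ_A(x) = x^4 - 24*x^3 + 216*x^2 - 864*x + 1296
which factors as (x - 6)^4. The eigenvalues (with algebraic multiplicities) are λ = 6 with multiplicity 4.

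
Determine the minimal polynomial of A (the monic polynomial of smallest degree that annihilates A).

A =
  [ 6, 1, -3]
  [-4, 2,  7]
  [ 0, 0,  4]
x^3 - 12*x^2 + 48*x - 64

The characteristic polynomial is χ_A(x) = (x - 4)^3, so the eigenvalues are known. The minimal polynomial is
  m_A(x) = Π_λ (x − λ)^{k_λ}
where k_λ is the size of the *largest* Jordan block for λ (equivalently, the smallest k with (A − λI)^k v = 0 for every generalised eigenvector v of λ).

  λ = 4: largest Jordan block has size 3, contributing (x − 4)^3

So m_A(x) = (x - 4)^3 = x^3 - 12*x^2 + 48*x - 64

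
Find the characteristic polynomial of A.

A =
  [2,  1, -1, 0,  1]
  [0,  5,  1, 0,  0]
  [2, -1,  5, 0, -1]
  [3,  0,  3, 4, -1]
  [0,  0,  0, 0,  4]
x^5 - 20*x^4 + 160*x^3 - 640*x^2 + 1280*x - 1024

Expanding det(x·I − A) (e.g. by cofactor expansion or by noting that A is similar to its Jordan form J, which has the same characteristic polynomial as A) gives
  χ_A(x) = x^5 - 20*x^4 + 160*x^3 - 640*x^2 + 1280*x - 1024
which factors as (x - 4)^5. The eigenvalues (with algebraic multiplicities) are λ = 4 with multiplicity 5.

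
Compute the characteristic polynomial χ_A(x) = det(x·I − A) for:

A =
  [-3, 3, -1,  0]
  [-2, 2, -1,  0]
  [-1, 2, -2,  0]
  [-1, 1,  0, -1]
x^4 + 4*x^3 + 6*x^2 + 4*x + 1

Expanding det(x·I − A) (e.g. by cofactor expansion or by noting that A is similar to its Jordan form J, which has the same characteristic polynomial as A) gives
  χ_A(x) = x^4 + 4*x^3 + 6*x^2 + 4*x + 1
which factors as (x + 1)^4. The eigenvalues (with algebraic multiplicities) are λ = -1 with multiplicity 4.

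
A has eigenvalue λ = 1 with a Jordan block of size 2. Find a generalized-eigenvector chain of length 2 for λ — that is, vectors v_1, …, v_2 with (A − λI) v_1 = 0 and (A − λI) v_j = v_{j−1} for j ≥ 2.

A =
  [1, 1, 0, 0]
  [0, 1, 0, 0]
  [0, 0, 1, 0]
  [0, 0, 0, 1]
A Jordan chain for λ = 1 of length 2:
v_1 = (1, 0, 0, 0)ᵀ
v_2 = (0, 1, 0, 0)ᵀ

Let N = A − (1)·I. We want v_2 with N^2 v_2 = 0 but N^1 v_2 ≠ 0; then v_{j-1} := N · v_j for j = 2, …, 2.

Pick v_2 = (0, 1, 0, 0)ᵀ.
Then v_1 = N · v_2 = (1, 0, 0, 0)ᵀ.

Sanity check: (A − (1)·I) v_1 = (0, 0, 0, 0)ᵀ = 0. ✓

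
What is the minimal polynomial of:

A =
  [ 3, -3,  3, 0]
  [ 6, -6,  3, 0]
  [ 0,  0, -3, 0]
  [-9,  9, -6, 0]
x^2 + 3*x

The characteristic polynomial is χ_A(x) = x^2*(x + 3)^2, so the eigenvalues are known. The minimal polynomial is
  m_A(x) = Π_λ (x − λ)^{k_λ}
where k_λ is the size of the *largest* Jordan block for λ (equivalently, the smallest k with (A − λI)^k v = 0 for every generalised eigenvector v of λ).

  λ = -3: largest Jordan block has size 1, contributing (x + 3)
  λ = 0: largest Jordan block has size 1, contributing (x − 0)

So m_A(x) = x*(x + 3) = x^2 + 3*x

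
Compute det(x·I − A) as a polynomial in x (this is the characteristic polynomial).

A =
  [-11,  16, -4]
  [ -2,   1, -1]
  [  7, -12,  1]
x^3 + 9*x^2 + 27*x + 27

Expanding det(x·I − A) (e.g. by cofactor expansion or by noting that A is similar to its Jordan form J, which has the same characteristic polynomial as A) gives
  χ_A(x) = x^3 + 9*x^2 + 27*x + 27
which factors as (x + 3)^3. The eigenvalues (with algebraic multiplicities) are λ = -3 with multiplicity 3.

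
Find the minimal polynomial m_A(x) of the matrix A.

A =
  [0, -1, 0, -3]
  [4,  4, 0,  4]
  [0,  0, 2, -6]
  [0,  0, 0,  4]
x^3 - 8*x^2 + 20*x - 16

The characteristic polynomial is χ_A(x) = (x - 4)*(x - 2)^3, so the eigenvalues are known. The minimal polynomial is
  m_A(x) = Π_λ (x − λ)^{k_λ}
where k_λ is the size of the *largest* Jordan block for λ (equivalently, the smallest k with (A − λI)^k v = 0 for every generalised eigenvector v of λ).

  λ = 2: largest Jordan block has size 2, contributing (x − 2)^2
  λ = 4: largest Jordan block has size 1, contributing (x − 4)

So m_A(x) = (x - 4)*(x - 2)^2 = x^3 - 8*x^2 + 20*x - 16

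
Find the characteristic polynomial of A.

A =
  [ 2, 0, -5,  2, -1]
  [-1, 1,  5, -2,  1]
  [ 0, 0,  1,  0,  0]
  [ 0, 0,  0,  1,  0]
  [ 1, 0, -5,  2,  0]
x^5 - 5*x^4 + 10*x^3 - 10*x^2 + 5*x - 1

Expanding det(x·I − A) (e.g. by cofactor expansion or by noting that A is similar to its Jordan form J, which has the same characteristic polynomial as A) gives
  χ_A(x) = x^5 - 5*x^4 + 10*x^3 - 10*x^2 + 5*x - 1
which factors as (x - 1)^5. The eigenvalues (with algebraic multiplicities) are λ = 1 with multiplicity 5.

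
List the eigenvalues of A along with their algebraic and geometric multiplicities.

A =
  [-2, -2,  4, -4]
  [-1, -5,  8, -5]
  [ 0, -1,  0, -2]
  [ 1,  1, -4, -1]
λ = -2: alg = 4, geom = 2

Step 1 — factor the characteristic polynomial to read off the algebraic multiplicities:
  χ_A(x) = (x + 2)^4

Step 2 — compute geometric multiplicities via the rank-nullity identity g(λ) = n − rank(A − λI):
  rank(A − (-2)·I) = 2, so dim ker(A − (-2)·I) = n − 2 = 2

Summary:
  λ = -2: algebraic multiplicity = 4, geometric multiplicity = 2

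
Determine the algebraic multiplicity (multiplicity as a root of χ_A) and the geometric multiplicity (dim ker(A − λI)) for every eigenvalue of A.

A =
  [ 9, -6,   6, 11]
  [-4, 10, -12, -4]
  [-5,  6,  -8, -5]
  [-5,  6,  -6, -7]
λ = -2: alg = 2, geom = 2; λ = 4: alg = 2, geom = 1

Step 1 — factor the characteristic polynomial to read off the algebraic multiplicities:
  χ_A(x) = (x - 4)^2*(x + 2)^2

Step 2 — compute geometric multiplicities via the rank-nullity identity g(λ) = n − rank(A − λI):
  rank(A − (-2)·I) = 2, so dim ker(A − (-2)·I) = n − 2 = 2
  rank(A − (4)·I) = 3, so dim ker(A − (4)·I) = n − 3 = 1

Summary:
  λ = -2: algebraic multiplicity = 2, geometric multiplicity = 2
  λ = 4: algebraic multiplicity = 2, geometric multiplicity = 1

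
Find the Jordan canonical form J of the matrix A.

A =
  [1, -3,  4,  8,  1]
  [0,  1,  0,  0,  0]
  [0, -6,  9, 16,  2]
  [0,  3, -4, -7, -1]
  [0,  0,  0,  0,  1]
J_2(1) ⊕ J_1(1) ⊕ J_1(1) ⊕ J_1(1)

The characteristic polynomial is
  det(x·I − A) = x^5 - 5*x^4 + 10*x^3 - 10*x^2 + 5*x - 1 = (x - 1)^5

Eigenvalues and multiplicities (the geometric multiplicity of λ is n − rank(A − λI), which equals the number of Jordan blocks for λ):
  λ = 1: algebraic multiplicity = 5, geometric multiplicity = 4

Determining the block sizes for each eigenvalue:
  λ = 1: 4 blocks summing to 5 forces exactly one block of size 2 and the rest size 1 → block sizes [2, 1, 1, 1]

Assembling the blocks gives a Jordan form
J =
  [1, 1, 0, 0, 0]
  [0, 1, 0, 0, 0]
  [0, 0, 1, 0, 0]
  [0, 0, 0, 1, 0]
  [0, 0, 0, 0, 1]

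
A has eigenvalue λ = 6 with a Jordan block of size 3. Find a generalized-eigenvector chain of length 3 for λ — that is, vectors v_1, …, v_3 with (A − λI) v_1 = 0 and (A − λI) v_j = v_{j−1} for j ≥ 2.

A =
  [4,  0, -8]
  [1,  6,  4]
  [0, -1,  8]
A Jordan chain for λ = 6 of length 3:
v_1 = (4, -2, -1)ᵀ
v_2 = (-2, 1, 0)ᵀ
v_3 = (1, 0, 0)ᵀ

Let N = A − (6)·I. We want v_3 with N^3 v_3 = 0 but N^2 v_3 ≠ 0; then v_{j-1} := N · v_j for j = 3, …, 2.

Pick v_3 = (1, 0, 0)ᵀ.
Then v_2 = N · v_3 = (-2, 1, 0)ᵀ.
Then v_1 = N · v_2 = (4, -2, -1)ᵀ.

Sanity check: (A − (6)·I) v_1 = (0, 0, 0)ᵀ = 0. ✓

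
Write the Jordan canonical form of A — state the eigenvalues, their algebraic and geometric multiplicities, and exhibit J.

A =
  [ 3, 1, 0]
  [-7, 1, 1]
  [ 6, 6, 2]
J_3(2)

The characteristic polynomial is
  det(x·I − A) = x^3 - 6*x^2 + 12*x - 8 = (x - 2)^3

Eigenvalues and multiplicities (the geometric multiplicity of λ is n − rank(A − λI), which equals the number of Jordan blocks for λ):
  λ = 2: algebraic multiplicity = 3, geometric multiplicity = 1

Determining the block sizes for each eigenvalue:
  λ = 2: one block (gm = 1), so the single block has size am = 3 → block sizes [3]

Assembling the blocks gives a Jordan form
J =
  [2, 1, 0]
  [0, 2, 1]
  [0, 0, 2]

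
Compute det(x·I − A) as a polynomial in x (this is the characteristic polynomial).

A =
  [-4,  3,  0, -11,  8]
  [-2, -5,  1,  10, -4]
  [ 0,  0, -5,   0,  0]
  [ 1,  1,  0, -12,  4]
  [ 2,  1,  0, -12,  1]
x^5 + 25*x^4 + 250*x^3 + 1250*x^2 + 3125*x + 3125

Expanding det(x·I − A) (e.g. by cofactor expansion or by noting that A is similar to its Jordan form J, which has the same characteristic polynomial as A) gives
  χ_A(x) = x^5 + 25*x^4 + 250*x^3 + 1250*x^2 + 3125*x + 3125
which factors as (x + 5)^5. The eigenvalues (with algebraic multiplicities) are λ = -5 with multiplicity 5.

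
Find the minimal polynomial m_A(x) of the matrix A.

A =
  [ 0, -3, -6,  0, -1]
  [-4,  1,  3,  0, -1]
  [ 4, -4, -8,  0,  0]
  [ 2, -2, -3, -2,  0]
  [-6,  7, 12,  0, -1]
x^3 + 6*x^2 + 12*x + 8

The characteristic polynomial is χ_A(x) = (x + 2)^5, so the eigenvalues are known. The minimal polynomial is
  m_A(x) = Π_λ (x − λ)^{k_λ}
where k_λ is the size of the *largest* Jordan block for λ (equivalently, the smallest k with (A − λI)^k v = 0 for every generalised eigenvector v of λ).

  λ = -2: largest Jordan block has size 3, contributing (x + 2)^3

So m_A(x) = (x + 2)^3 = x^3 + 6*x^2 + 12*x + 8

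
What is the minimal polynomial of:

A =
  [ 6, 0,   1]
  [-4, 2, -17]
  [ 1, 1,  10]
x^3 - 18*x^2 + 108*x - 216

The characteristic polynomial is χ_A(x) = (x - 6)^3, so the eigenvalues are known. The minimal polynomial is
  m_A(x) = Π_λ (x − λ)^{k_λ}
where k_λ is the size of the *largest* Jordan block for λ (equivalently, the smallest k with (A − λI)^k v = 0 for every generalised eigenvector v of λ).

  λ = 6: largest Jordan block has size 3, contributing (x − 6)^3

So m_A(x) = (x - 6)^3 = x^3 - 18*x^2 + 108*x - 216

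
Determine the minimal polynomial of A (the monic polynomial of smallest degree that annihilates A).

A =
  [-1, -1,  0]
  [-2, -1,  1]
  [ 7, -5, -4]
x^3 + 6*x^2 + 12*x + 8

The characteristic polynomial is χ_A(x) = (x + 2)^3, so the eigenvalues are known. The minimal polynomial is
  m_A(x) = Π_λ (x − λ)^{k_λ}
where k_λ is the size of the *largest* Jordan block for λ (equivalently, the smallest k with (A − λI)^k v = 0 for every generalised eigenvector v of λ).

  λ = -2: largest Jordan block has size 3, contributing (x + 2)^3

So m_A(x) = (x + 2)^3 = x^3 + 6*x^2 + 12*x + 8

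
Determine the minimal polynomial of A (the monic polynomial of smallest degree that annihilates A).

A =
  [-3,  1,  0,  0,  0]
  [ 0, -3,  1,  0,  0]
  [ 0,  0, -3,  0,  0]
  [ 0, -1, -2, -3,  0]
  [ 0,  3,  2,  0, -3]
x^3 + 9*x^2 + 27*x + 27

The characteristic polynomial is χ_A(x) = (x + 3)^5, so the eigenvalues are known. The minimal polynomial is
  m_A(x) = Π_λ (x − λ)^{k_λ}
where k_λ is the size of the *largest* Jordan block for λ (equivalently, the smallest k with (A − λI)^k v = 0 for every generalised eigenvector v of λ).

  λ = -3: largest Jordan block has size 3, contributing (x + 3)^3

So m_A(x) = (x + 3)^3 = x^3 + 9*x^2 + 27*x + 27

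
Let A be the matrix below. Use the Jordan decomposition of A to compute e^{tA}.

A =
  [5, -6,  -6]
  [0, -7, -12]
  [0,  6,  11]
e^{tA} =
  [exp(5*t), -exp(5*t) + exp(-t), -exp(5*t) + exp(-t)]
  [0, -exp(5*t) + 2*exp(-t), -2*exp(5*t) + 2*exp(-t)]
  [0, exp(5*t) - exp(-t), 2*exp(5*t) - exp(-t)]

Strategy: write A = P · J · P⁻¹ where J is a Jordan canonical form, so e^{tA} = P · e^{tJ} · P⁻¹, and e^{tJ} can be computed block-by-block.

A has Jordan form
J =
  [-1, 0, 0]
  [ 0, 5, 0]
  [ 0, 0, 5]
(up to reordering of blocks).

Per-block formulas:
  For a 1×1 block at λ = -1: exp(t · [-1]) = [e^(-1t)].
  For a 1×1 block at λ = 5: exp(t · [5]) = [e^(5t)].

After assembling e^{tJ} and conjugating by P, we get:

e^{tA} =
  [exp(5*t), -exp(5*t) + exp(-t), -exp(5*t) + exp(-t)]
  [0, -exp(5*t) + 2*exp(-t), -2*exp(5*t) + 2*exp(-t)]
  [0, exp(5*t) - exp(-t), 2*exp(5*t) - exp(-t)]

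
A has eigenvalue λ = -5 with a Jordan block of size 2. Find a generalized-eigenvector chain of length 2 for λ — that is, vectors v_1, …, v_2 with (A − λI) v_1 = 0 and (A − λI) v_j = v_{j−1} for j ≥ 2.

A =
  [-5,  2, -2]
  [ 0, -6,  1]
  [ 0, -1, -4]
A Jordan chain for λ = -5 of length 2:
v_1 = (2, -1, -1)ᵀ
v_2 = (0, 1, 0)ᵀ

Let N = A − (-5)·I. We want v_2 with N^2 v_2 = 0 but N^1 v_2 ≠ 0; then v_{j-1} := N · v_j for j = 2, …, 2.

Pick v_2 = (0, 1, 0)ᵀ.
Then v_1 = N · v_2 = (2, -1, -1)ᵀ.

Sanity check: (A − (-5)·I) v_1 = (0, 0, 0)ᵀ = 0. ✓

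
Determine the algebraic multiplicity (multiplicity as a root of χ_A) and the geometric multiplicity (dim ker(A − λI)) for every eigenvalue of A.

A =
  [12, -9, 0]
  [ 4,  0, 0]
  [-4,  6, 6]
λ = 6: alg = 3, geom = 2

Step 1 — factor the characteristic polynomial to read off the algebraic multiplicities:
  χ_A(x) = (x - 6)^3

Step 2 — compute geometric multiplicities via the rank-nullity identity g(λ) = n − rank(A − λI):
  rank(A − (6)·I) = 1, so dim ker(A − (6)·I) = n − 1 = 2

Summary:
  λ = 6: algebraic multiplicity = 3, geometric multiplicity = 2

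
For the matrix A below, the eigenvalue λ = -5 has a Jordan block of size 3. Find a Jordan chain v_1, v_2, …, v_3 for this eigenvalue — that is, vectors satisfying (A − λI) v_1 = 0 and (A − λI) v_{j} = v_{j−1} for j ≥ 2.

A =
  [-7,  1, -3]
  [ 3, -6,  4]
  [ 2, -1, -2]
A Jordan chain for λ = -5 of length 3:
v_1 = (1, -1, -1)ᵀ
v_2 = (-2, 3, 2)ᵀ
v_3 = (1, 0, 0)ᵀ

Let N = A − (-5)·I. We want v_3 with N^3 v_3 = 0 but N^2 v_3 ≠ 0; then v_{j-1} := N · v_j for j = 3, …, 2.

Pick v_3 = (1, 0, 0)ᵀ.
Then v_2 = N · v_3 = (-2, 3, 2)ᵀ.
Then v_1 = N · v_2 = (1, -1, -1)ᵀ.

Sanity check: (A − (-5)·I) v_1 = (0, 0, 0)ᵀ = 0. ✓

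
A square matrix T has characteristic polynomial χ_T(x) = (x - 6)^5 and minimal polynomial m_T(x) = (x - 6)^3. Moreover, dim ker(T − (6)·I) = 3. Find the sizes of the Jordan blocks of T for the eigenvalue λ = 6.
Block sizes for λ = 6: [3, 1, 1]

Step 1 — from the characteristic polynomial, algebraic multiplicity of λ = 6 is 5. From dim ker(T − (6)·I) = 3, there are exactly 3 Jordan blocks for λ = 6.
Step 2 — from the minimal polynomial, the factor (x − 6)^3 tells us the largest block for λ = 6 has size 3.
Step 3 — with total size 5, 3 blocks, and largest block 3, the block sizes (in nonincreasing order) are [3, 1, 1].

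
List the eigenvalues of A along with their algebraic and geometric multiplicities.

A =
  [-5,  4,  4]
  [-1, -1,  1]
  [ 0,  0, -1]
λ = -3: alg = 2, geom = 1; λ = -1: alg = 1, geom = 1

Step 1 — factor the characteristic polynomial to read off the algebraic multiplicities:
  χ_A(x) = (x + 1)*(x + 3)^2

Step 2 — compute geometric multiplicities via the rank-nullity identity g(λ) = n − rank(A − λI):
  rank(A − (-3)·I) = 2, so dim ker(A − (-3)·I) = n − 2 = 1
  rank(A − (-1)·I) = 2, so dim ker(A − (-1)·I) = n − 2 = 1

Summary:
  λ = -3: algebraic multiplicity = 2, geometric multiplicity = 1
  λ = -1: algebraic multiplicity = 1, geometric multiplicity = 1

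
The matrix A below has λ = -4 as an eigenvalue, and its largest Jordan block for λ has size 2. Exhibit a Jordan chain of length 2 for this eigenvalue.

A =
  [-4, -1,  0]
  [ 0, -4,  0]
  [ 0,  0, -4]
A Jordan chain for λ = -4 of length 2:
v_1 = (-1, 0, 0)ᵀ
v_2 = (0, 1, 0)ᵀ

Let N = A − (-4)·I. We want v_2 with N^2 v_2 = 0 but N^1 v_2 ≠ 0; then v_{j-1} := N · v_j for j = 2, …, 2.

Pick v_2 = (0, 1, 0)ᵀ.
Then v_1 = N · v_2 = (-1, 0, 0)ᵀ.

Sanity check: (A − (-4)·I) v_1 = (0, 0, 0)ᵀ = 0. ✓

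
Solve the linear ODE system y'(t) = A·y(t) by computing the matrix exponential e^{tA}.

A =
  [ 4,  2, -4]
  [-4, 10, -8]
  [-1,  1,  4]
e^{tA} =
  [-2*t*exp(6*t) + exp(6*t), 2*t*exp(6*t), -4*t*exp(6*t)]
  [-4*t*exp(6*t), 4*t*exp(6*t) + exp(6*t), -8*t*exp(6*t)]
  [-t*exp(6*t), t*exp(6*t), -2*t*exp(6*t) + exp(6*t)]

Strategy: write A = P · J · P⁻¹ where J is a Jordan canonical form, so e^{tA} = P · e^{tJ} · P⁻¹, and e^{tJ} can be computed block-by-block.

A has Jordan form
J =
  [6, 1, 0]
  [0, 6, 0]
  [0, 0, 6]
(up to reordering of blocks).

Per-block formulas:
  For a 2×2 Jordan block J_2(6): exp(t · J_2(6)) = e^(6t)·(I + t·N), where N is the 2×2 nilpotent shift.
  For a 1×1 block at λ = 6: exp(t · [6]) = [e^(6t)].

After assembling e^{tJ} and conjugating by P, we get:

e^{tA} =
  [-2*t*exp(6*t) + exp(6*t), 2*t*exp(6*t), -4*t*exp(6*t)]
  [-4*t*exp(6*t), 4*t*exp(6*t) + exp(6*t), -8*t*exp(6*t)]
  [-t*exp(6*t), t*exp(6*t), -2*t*exp(6*t) + exp(6*t)]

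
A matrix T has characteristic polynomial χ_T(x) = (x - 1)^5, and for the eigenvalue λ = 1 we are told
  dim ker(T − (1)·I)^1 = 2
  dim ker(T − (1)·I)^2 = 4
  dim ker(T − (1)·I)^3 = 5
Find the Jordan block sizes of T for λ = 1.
Block sizes for λ = 1: [3, 2]

From the dimensions of kernels of powers, the number of Jordan blocks of size at least j is d_j − d_{j−1} where d_j = dim ker(N^j) (with d_0 = 0). Computing the differences gives [2, 2, 1].
The number of blocks of size exactly k is (#blocks of size ≥ k) − (#blocks of size ≥ k + 1), so the partition is: 1 block(s) of size 2, 1 block(s) of size 3.
In nonincreasing order the block sizes are [3, 2].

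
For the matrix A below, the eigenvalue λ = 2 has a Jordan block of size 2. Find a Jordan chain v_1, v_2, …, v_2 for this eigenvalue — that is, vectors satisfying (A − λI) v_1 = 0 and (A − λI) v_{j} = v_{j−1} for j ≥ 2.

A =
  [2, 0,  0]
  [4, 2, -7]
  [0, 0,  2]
A Jordan chain for λ = 2 of length 2:
v_1 = (0, 4, 0)ᵀ
v_2 = (1, 0, 0)ᵀ

Let N = A − (2)·I. We want v_2 with N^2 v_2 = 0 but N^1 v_2 ≠ 0; then v_{j-1} := N · v_j for j = 2, …, 2.

Pick v_2 = (1, 0, 0)ᵀ.
Then v_1 = N · v_2 = (0, 4, 0)ᵀ.

Sanity check: (A − (2)·I) v_1 = (0, 0, 0)ᵀ = 0. ✓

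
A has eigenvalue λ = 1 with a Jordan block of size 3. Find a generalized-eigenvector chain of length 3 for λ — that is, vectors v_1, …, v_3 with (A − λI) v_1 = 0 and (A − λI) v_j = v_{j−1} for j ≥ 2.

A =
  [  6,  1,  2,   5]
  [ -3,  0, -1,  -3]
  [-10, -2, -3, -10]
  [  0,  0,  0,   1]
A Jordan chain for λ = 1 of length 3:
v_1 = (2, -2, -4, 0)ᵀ
v_2 = (5, -3, -10, 0)ᵀ
v_3 = (1, 0, 0, 0)ᵀ

Let N = A − (1)·I. We want v_3 with N^3 v_3 = 0 but N^2 v_3 ≠ 0; then v_{j-1} := N · v_j for j = 3, …, 2.

Pick v_3 = (1, 0, 0, 0)ᵀ.
Then v_2 = N · v_3 = (5, -3, -10, 0)ᵀ.
Then v_1 = N · v_2 = (2, -2, -4, 0)ᵀ.

Sanity check: (A − (1)·I) v_1 = (0, 0, 0, 0)ᵀ = 0. ✓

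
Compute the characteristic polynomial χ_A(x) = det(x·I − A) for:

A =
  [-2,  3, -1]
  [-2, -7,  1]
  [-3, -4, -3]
x^3 + 12*x^2 + 48*x + 64

Expanding det(x·I − A) (e.g. by cofactor expansion or by noting that A is similar to its Jordan form J, which has the same characteristic polynomial as A) gives
  χ_A(x) = x^3 + 12*x^2 + 48*x + 64
which factors as (x + 4)^3. The eigenvalues (with algebraic multiplicities) are λ = -4 with multiplicity 3.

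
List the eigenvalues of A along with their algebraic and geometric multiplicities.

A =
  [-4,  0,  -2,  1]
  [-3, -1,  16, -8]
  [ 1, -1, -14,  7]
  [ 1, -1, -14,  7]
λ = -4: alg = 3, geom = 1; λ = 0: alg = 1, geom = 1

Step 1 — factor the characteristic polynomial to read off the algebraic multiplicities:
  χ_A(x) = x*(x + 4)^3

Step 2 — compute geometric multiplicities via the rank-nullity identity g(λ) = n − rank(A − λI):
  rank(A − (-4)·I) = 3, so dim ker(A − (-4)·I) = n − 3 = 1
  rank(A − (0)·I) = 3, so dim ker(A − (0)·I) = n − 3 = 1

Summary:
  λ = -4: algebraic multiplicity = 3, geometric multiplicity = 1
  λ = 0: algebraic multiplicity = 1, geometric multiplicity = 1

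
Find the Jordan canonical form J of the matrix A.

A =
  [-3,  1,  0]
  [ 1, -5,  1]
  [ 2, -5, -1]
J_3(-3)

The characteristic polynomial is
  det(x·I − A) = x^3 + 9*x^2 + 27*x + 27 = (x + 3)^3

Eigenvalues and multiplicities (the geometric multiplicity of λ is n − rank(A − λI), which equals the number of Jordan blocks for λ):
  λ = -3: algebraic multiplicity = 3, geometric multiplicity = 1

Determining the block sizes for each eigenvalue:
  λ = -3: one block (gm = 1), so the single block has size am = 3 → block sizes [3]

Assembling the blocks gives a Jordan form
J =
  [-3,  1,  0]
  [ 0, -3,  1]
  [ 0,  0, -3]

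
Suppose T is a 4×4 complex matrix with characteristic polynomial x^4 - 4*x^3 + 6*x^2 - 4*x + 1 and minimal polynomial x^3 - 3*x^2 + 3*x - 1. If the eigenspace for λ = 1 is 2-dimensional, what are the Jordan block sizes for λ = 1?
Block sizes for λ = 1: [3, 1]

Step 1 — from the characteristic polynomial, algebraic multiplicity of λ = 1 is 4. From dim ker(T − (1)·I) = 2, there are exactly 2 Jordan blocks for λ = 1.
Step 2 — from the minimal polynomial, the factor (x − 1)^3 tells us the largest block for λ = 1 has size 3.
Step 3 — with total size 4, 2 blocks, and largest block 3, the block sizes (in nonincreasing order) are [3, 1].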